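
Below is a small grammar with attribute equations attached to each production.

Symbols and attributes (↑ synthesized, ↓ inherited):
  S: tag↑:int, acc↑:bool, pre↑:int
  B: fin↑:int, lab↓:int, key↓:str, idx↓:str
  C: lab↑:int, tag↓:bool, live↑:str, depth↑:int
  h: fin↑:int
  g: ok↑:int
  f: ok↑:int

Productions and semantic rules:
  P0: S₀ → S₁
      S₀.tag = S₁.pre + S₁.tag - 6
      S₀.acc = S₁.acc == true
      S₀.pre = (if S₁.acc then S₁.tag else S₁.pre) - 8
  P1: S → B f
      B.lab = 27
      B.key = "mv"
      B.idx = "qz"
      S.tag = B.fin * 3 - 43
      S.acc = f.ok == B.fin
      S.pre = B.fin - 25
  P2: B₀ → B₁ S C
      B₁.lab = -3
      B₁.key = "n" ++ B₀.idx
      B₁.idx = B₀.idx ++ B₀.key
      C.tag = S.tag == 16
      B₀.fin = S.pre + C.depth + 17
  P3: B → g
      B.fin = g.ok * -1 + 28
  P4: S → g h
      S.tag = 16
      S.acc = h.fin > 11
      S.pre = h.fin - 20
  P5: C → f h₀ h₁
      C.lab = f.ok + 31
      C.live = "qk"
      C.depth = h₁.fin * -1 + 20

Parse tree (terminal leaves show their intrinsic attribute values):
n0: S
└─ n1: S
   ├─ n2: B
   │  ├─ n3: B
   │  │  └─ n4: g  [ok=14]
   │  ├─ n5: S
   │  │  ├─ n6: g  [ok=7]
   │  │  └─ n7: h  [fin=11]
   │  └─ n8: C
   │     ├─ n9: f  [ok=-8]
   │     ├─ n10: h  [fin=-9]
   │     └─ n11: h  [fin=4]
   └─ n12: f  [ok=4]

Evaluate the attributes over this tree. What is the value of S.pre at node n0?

-9

1. n2.lab = 27  [27]
2. n2.key = "mv"  ["mv"]
3. n2.idx = "qz"  ["qz"]
4. n3.lab = -3  [-3]
5. n3.key = "nqz"  ["n" ++ B₀.idx]
6. n3.idx = "qzmv"  [B₀.idx ++ B₀.key]
7. n4.ok = 14  [terminal]
8. n3.fin = 14  [g.ok * -1 + 28]
9. n6.ok = 7  [terminal]
10. n7.fin = 11  [terminal]
11. n5.tag = 16  [16]
12. n5.acc = false  [h.fin > 11]
13. n5.pre = -9  [h.fin - 20]
14. n8.tag = true  [S.tag == 16]
15. n9.ok = -8  [terminal]
16. n10.fin = -9  [terminal]
17. n11.fin = 4  [terminal]
18. n8.lab = 23  [f.ok + 31]
19. n8.live = "qk"  ["qk"]
20. n8.depth = 16  [h₁.fin * -1 + 20]
21. n2.fin = 24  [S.pre + C.depth + 17]
22. n12.ok = 4  [terminal]
23. n1.tag = 29  [B.fin * 3 - 43]
24. n1.acc = false  [f.ok == B.fin]
25. n1.pre = -1  [B.fin - 25]
26. n0.tag = 22  [S₁.pre + S₁.tag - 6]
27. n0.acc = false  [S₁.acc == true]
28. n0.pre = -9  [(if S₁.acc then S₁.tag else S₁.pre) - 8]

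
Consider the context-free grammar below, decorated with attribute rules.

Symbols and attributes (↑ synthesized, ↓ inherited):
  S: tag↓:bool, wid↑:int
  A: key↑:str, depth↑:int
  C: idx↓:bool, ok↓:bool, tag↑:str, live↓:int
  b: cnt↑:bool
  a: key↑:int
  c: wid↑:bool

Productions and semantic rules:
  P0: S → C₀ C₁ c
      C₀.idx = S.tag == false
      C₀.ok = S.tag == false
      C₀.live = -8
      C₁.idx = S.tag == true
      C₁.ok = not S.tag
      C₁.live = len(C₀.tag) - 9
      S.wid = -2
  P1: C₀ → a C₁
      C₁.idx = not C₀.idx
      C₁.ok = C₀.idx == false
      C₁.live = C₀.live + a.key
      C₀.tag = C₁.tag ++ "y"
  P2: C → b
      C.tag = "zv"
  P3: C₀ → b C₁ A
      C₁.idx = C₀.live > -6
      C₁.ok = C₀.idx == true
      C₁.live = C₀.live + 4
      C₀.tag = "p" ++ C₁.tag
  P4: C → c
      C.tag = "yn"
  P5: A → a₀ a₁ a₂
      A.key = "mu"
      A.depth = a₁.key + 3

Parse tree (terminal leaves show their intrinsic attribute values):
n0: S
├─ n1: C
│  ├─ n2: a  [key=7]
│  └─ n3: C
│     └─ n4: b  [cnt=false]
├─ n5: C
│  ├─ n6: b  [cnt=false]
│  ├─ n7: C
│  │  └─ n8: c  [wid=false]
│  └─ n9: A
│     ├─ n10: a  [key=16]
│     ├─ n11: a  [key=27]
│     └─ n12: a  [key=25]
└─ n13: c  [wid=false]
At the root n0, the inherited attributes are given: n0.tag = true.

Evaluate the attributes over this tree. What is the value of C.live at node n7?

1. n0.tag = true  [given at root]
2. n1.idx = false  [S.tag == false]
3. n1.ok = false  [S.tag == false]
4. n1.live = -8  [-8]
5. n2.key = 7  [terminal]
6. n3.idx = true  [not C₀.idx]
7. n3.ok = true  [C₀.idx == false]
8. n3.live = -1  [C₀.live + a.key]
9. n4.cnt = false  [terminal]
10. n3.tag = "zv"  ["zv"]
11. n1.tag = "zvy"  [C₁.tag ++ "y"]
12. n5.idx = true  [S.tag == true]
13. n5.ok = false  [not S.tag]
14. n5.live = -6  [len(C₀.tag) - 9]
15. n6.cnt = false  [terminal]
16. n7.idx = false  [C₀.live > -6]
17. n7.ok = true  [C₀.idx == true]
18. n7.live = -2  [C₀.live + 4]
19. n8.wid = false  [terminal]
20. n7.tag = "yn"  ["yn"]
21. n10.key = 16  [terminal]
22. n11.key = 27  [terminal]
23. n12.key = 25  [terminal]
24. n9.key = "mu"  ["mu"]
25. n9.depth = 30  [a₁.key + 3]
26. n5.tag = "pyn"  ["p" ++ C₁.tag]
27. n13.wid = false  [terminal]
28. n0.wid = -2  [-2]

-2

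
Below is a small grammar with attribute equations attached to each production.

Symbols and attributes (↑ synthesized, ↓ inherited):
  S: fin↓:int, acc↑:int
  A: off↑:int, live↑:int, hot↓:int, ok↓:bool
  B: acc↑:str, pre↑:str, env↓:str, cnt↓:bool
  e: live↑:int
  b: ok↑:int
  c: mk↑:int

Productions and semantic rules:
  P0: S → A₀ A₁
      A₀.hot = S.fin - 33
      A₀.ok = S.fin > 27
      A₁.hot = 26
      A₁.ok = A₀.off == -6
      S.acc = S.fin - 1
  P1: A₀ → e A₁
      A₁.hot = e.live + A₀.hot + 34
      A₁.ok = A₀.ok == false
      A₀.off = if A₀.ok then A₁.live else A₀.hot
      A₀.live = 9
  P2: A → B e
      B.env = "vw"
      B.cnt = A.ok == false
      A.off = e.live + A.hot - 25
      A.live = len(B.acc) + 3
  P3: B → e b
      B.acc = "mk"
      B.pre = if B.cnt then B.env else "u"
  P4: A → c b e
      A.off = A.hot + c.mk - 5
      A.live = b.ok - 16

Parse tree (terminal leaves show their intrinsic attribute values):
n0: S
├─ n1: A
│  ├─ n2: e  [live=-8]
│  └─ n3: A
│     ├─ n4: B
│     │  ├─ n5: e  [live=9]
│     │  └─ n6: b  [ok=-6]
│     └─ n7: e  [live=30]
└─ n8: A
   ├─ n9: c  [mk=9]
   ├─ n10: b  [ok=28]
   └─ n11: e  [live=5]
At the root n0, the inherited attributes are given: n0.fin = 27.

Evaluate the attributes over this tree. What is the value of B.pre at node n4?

"u"

1. n0.fin = 27  [given at root]
2. n1.hot = -6  [S.fin - 33]
3. n1.ok = false  [S.fin > 27]
4. n2.live = -8  [terminal]
5. n3.hot = 20  [e.live + A₀.hot + 34]
6. n3.ok = true  [A₀.ok == false]
7. n4.env = "vw"  ["vw"]
8. n4.cnt = false  [A.ok == false]
9. n5.live = 9  [terminal]
10. n6.ok = -6  [terminal]
11. n4.acc = "mk"  ["mk"]
12. n4.pre = "u"  [if B.cnt then B.env else "u"]
13. n7.live = 30  [terminal]
14. n3.off = 25  [e.live + A.hot - 25]
15. n3.live = 5  [len(B.acc) + 3]
16. n1.off = -6  [if A₀.ok then A₁.live else A₀.hot]
17. n1.live = 9  [9]
18. n8.hot = 26  [26]
19. n8.ok = true  [A₀.off == -6]
20. n9.mk = 9  [terminal]
21. n10.ok = 28  [terminal]
22. n11.live = 5  [terminal]
23. n8.off = 30  [A.hot + c.mk - 5]
24. n8.live = 12  [b.ok - 16]
25. n0.acc = 26  [S.fin - 1]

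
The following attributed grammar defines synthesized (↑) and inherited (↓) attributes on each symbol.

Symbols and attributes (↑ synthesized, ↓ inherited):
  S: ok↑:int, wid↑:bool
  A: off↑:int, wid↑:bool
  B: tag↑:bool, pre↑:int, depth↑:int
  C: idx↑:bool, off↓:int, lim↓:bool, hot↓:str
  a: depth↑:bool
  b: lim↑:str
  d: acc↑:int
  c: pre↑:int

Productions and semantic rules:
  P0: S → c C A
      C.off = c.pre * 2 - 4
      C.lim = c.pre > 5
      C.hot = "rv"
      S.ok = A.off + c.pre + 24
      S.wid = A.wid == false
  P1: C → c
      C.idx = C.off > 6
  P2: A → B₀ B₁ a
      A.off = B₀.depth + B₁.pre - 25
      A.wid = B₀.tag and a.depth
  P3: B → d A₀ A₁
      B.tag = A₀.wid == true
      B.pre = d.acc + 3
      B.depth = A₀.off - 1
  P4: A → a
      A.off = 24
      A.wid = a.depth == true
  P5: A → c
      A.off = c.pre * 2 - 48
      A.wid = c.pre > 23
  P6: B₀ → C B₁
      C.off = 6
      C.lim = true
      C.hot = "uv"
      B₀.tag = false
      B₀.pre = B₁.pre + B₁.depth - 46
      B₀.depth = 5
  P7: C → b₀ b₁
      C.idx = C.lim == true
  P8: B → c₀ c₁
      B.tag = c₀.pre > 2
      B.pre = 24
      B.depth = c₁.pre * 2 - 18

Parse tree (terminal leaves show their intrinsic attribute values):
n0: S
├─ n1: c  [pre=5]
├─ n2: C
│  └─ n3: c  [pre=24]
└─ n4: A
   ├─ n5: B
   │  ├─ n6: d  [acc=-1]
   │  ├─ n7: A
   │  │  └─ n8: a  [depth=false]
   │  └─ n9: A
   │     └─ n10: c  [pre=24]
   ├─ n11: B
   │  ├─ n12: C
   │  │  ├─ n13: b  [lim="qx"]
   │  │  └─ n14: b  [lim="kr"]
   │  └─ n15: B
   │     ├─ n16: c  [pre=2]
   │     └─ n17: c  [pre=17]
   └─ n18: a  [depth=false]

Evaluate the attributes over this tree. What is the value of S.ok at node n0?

1. n1.pre = 5  [terminal]
2. n2.off = 6  [c.pre * 2 - 4]
3. n2.lim = false  [c.pre > 5]
4. n2.hot = "rv"  ["rv"]
5. n3.pre = 24  [terminal]
6. n2.idx = false  [C.off > 6]
7. n6.acc = -1  [terminal]
8. n8.depth = false  [terminal]
9. n7.off = 24  [24]
10. n7.wid = false  [a.depth == true]
11. n10.pre = 24  [terminal]
12. n9.off = 0  [c.pre * 2 - 48]
13. n9.wid = true  [c.pre > 23]
14. n5.tag = false  [A₀.wid == true]
15. n5.pre = 2  [d.acc + 3]
16. n5.depth = 23  [A₀.off - 1]
17. n12.off = 6  [6]
18. n12.lim = true  [true]
19. n12.hot = "uv"  ["uv"]
20. n13.lim = "qx"  [terminal]
21. n14.lim = "kr"  [terminal]
22. n12.idx = true  [C.lim == true]
23. n16.pre = 2  [terminal]
24. n17.pre = 17  [terminal]
25. n15.tag = false  [c₀.pre > 2]
26. n15.pre = 24  [24]
27. n15.depth = 16  [c₁.pre * 2 - 18]
28. n11.tag = false  [false]
29. n11.pre = -6  [B₁.pre + B₁.depth - 46]
30. n11.depth = 5  [5]
31. n18.depth = false  [terminal]
32. n4.off = -8  [B₀.depth + B₁.pre - 25]
33. n4.wid = false  [B₀.tag and a.depth]
34. n0.ok = 21  [A.off + c.pre + 24]
35. n0.wid = true  [A.wid == false]

21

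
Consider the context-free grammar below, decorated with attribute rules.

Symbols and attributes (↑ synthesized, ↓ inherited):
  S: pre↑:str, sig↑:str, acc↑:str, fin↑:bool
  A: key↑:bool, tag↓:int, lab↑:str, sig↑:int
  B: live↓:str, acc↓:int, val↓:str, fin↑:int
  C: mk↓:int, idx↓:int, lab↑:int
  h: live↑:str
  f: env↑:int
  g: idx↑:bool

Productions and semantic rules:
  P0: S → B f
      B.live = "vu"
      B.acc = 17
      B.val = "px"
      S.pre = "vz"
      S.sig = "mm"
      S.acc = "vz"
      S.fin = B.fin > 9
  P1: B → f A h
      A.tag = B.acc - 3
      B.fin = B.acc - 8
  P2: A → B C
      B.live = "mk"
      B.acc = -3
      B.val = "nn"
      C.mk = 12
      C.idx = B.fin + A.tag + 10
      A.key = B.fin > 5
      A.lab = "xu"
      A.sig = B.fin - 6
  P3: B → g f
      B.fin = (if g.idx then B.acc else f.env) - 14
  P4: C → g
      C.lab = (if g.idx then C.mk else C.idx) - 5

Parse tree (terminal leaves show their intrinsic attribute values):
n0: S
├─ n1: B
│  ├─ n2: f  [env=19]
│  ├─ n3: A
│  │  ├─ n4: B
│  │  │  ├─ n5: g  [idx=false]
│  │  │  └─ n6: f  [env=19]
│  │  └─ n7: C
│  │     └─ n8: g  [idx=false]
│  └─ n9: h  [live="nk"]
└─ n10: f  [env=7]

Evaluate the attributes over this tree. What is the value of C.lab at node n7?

24

1. n1.live = "vu"  ["vu"]
2. n1.acc = 17  [17]
3. n1.val = "px"  ["px"]
4. n2.env = 19  [terminal]
5. n3.tag = 14  [B.acc - 3]
6. n4.live = "mk"  ["mk"]
7. n4.acc = -3  [-3]
8. n4.val = "nn"  ["nn"]
9. n5.idx = false  [terminal]
10. n6.env = 19  [terminal]
11. n4.fin = 5  [(if g.idx then B.acc else f.env) - 14]
12. n7.mk = 12  [12]
13. n7.idx = 29  [B.fin + A.tag + 10]
14. n8.idx = false  [terminal]
15. n7.lab = 24  [(if g.idx then C.mk else C.idx) - 5]
16. n3.key = false  [B.fin > 5]
17. n3.lab = "xu"  ["xu"]
18. n3.sig = -1  [B.fin - 6]
19. n9.live = "nk"  [terminal]
20. n1.fin = 9  [B.acc - 8]
21. n10.env = 7  [terminal]
22. n0.pre = "vz"  ["vz"]
23. n0.sig = "mm"  ["mm"]
24. n0.acc = "vz"  ["vz"]
25. n0.fin = false  [B.fin > 9]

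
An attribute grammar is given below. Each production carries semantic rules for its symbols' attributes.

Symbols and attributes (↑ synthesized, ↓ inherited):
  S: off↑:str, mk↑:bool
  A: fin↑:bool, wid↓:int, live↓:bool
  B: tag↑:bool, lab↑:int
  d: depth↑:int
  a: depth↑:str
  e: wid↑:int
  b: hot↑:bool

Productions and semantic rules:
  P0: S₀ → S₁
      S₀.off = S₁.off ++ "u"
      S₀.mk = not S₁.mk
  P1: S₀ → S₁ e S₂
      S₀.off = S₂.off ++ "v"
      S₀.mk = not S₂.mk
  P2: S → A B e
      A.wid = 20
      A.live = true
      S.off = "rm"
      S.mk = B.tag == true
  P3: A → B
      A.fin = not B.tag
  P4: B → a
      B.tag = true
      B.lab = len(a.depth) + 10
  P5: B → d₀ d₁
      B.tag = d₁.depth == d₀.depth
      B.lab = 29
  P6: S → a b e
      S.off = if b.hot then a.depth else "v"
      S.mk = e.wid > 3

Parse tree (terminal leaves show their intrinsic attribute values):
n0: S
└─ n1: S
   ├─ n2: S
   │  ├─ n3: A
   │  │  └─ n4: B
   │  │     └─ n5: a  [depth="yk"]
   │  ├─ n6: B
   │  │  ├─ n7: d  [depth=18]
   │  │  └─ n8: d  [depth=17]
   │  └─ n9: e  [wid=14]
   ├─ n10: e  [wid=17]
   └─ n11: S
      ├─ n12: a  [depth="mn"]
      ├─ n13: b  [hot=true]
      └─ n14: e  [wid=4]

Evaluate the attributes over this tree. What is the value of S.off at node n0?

"mnvu"

1. n3.wid = 20  [20]
2. n3.live = true  [true]
3. n5.depth = "yk"  [terminal]
4. n4.tag = true  [true]
5. n4.lab = 12  [len(a.depth) + 10]
6. n3.fin = false  [not B.tag]
7. n7.depth = 18  [terminal]
8. n8.depth = 17  [terminal]
9. n6.tag = false  [d₁.depth == d₀.depth]
10. n6.lab = 29  [29]
11. n9.wid = 14  [terminal]
12. n2.off = "rm"  ["rm"]
13. n2.mk = false  [B.tag == true]
14. n10.wid = 17  [terminal]
15. n12.depth = "mn"  [terminal]
16. n13.hot = true  [terminal]
17. n14.wid = 4  [terminal]
18. n11.off = "mn"  [if b.hot then a.depth else "v"]
19. n11.mk = true  [e.wid > 3]
20. n1.off = "mnv"  [S₂.off ++ "v"]
21. n1.mk = false  [not S₂.mk]
22. n0.off = "mnvu"  [S₁.off ++ "u"]
23. n0.mk = true  [not S₁.mk]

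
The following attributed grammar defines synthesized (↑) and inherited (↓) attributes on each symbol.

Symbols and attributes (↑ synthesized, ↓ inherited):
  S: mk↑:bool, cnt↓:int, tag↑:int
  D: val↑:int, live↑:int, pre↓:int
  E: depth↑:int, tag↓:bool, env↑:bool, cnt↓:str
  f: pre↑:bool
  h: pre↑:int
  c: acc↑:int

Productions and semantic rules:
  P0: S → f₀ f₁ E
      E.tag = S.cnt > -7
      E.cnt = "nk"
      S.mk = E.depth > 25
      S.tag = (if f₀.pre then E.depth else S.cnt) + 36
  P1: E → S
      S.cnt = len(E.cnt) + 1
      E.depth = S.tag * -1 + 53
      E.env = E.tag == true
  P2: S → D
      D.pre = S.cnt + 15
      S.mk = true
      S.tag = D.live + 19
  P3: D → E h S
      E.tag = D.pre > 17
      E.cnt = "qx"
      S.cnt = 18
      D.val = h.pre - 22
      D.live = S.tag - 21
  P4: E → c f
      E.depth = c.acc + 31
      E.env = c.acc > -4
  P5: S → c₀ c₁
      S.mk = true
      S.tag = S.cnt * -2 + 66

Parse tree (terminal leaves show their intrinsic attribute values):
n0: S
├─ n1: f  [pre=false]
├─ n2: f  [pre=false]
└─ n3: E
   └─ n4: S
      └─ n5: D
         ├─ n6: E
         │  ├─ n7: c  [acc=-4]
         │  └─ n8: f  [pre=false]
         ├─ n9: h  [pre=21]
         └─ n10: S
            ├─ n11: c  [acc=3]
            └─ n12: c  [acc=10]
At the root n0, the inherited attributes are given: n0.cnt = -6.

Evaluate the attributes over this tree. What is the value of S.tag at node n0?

1. n0.cnt = -6  [given at root]
2. n1.pre = false  [terminal]
3. n2.pre = false  [terminal]
4. n3.tag = true  [S.cnt > -7]
5. n3.cnt = "nk"  ["nk"]
6. n4.cnt = 3  [len(E.cnt) + 1]
7. n5.pre = 18  [S.cnt + 15]
8. n6.tag = true  [D.pre > 17]
9. n6.cnt = "qx"  ["qx"]
10. n7.acc = -4  [terminal]
11. n8.pre = false  [terminal]
12. n6.depth = 27  [c.acc + 31]
13. n6.env = false  [c.acc > -4]
14. n9.pre = 21  [terminal]
15. n10.cnt = 18  [18]
16. n11.acc = 3  [terminal]
17. n12.acc = 10  [terminal]
18. n10.mk = true  [true]
19. n10.tag = 30  [S.cnt * -2 + 66]
20. n5.val = -1  [h.pre - 22]
21. n5.live = 9  [S.tag - 21]
22. n4.mk = true  [true]
23. n4.tag = 28  [D.live + 19]
24. n3.depth = 25  [S.tag * -1 + 53]
25. n3.env = true  [E.tag == true]
26. n0.mk = false  [E.depth > 25]
27. n0.tag = 30  [(if f₀.pre then E.depth else S.cnt) + 36]

30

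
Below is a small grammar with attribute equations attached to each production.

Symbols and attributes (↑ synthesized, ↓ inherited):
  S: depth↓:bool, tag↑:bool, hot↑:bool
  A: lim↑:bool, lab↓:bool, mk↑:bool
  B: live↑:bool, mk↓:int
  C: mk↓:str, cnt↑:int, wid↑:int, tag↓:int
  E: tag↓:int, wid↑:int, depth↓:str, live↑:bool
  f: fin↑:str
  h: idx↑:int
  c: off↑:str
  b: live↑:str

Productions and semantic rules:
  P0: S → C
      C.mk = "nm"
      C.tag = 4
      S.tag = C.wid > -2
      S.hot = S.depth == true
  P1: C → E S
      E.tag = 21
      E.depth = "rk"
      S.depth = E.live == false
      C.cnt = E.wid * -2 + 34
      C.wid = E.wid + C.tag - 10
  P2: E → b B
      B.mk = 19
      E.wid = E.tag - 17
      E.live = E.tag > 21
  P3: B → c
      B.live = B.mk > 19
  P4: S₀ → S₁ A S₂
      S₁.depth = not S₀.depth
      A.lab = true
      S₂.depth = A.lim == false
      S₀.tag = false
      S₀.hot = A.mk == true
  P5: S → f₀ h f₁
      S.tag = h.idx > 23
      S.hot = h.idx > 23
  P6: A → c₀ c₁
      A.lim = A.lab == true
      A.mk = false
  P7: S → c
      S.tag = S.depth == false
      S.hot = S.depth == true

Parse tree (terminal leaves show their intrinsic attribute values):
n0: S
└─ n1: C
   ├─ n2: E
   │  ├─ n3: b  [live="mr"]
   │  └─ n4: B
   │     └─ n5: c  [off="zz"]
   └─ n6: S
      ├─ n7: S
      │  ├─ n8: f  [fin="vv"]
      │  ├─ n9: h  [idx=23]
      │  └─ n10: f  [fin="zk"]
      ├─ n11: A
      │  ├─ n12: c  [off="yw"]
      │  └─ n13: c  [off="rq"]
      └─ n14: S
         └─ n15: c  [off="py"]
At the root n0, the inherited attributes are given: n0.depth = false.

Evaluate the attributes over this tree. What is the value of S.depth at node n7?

1. n0.depth = false  [given at root]
2. n1.mk = "nm"  ["nm"]
3. n1.tag = 4  [4]
4. n2.tag = 21  [21]
5. n2.depth = "rk"  ["rk"]
6. n3.live = "mr"  [terminal]
7. n4.mk = 19  [19]
8. n5.off = "zz"  [terminal]
9. n4.live = false  [B.mk > 19]
10. n2.wid = 4  [E.tag - 17]
11. n2.live = false  [E.tag > 21]
12. n6.depth = true  [E.live == false]
13. n7.depth = false  [not S₀.depth]
14. n8.fin = "vv"  [terminal]
15. n9.idx = 23  [terminal]
16. n10.fin = "zk"  [terminal]
17. n7.tag = false  [h.idx > 23]
18. n7.hot = false  [h.idx > 23]
19. n11.lab = true  [true]
20. n12.off = "yw"  [terminal]
21. n13.off = "rq"  [terminal]
22. n11.lim = true  [A.lab == true]
23. n11.mk = false  [false]
24. n14.depth = false  [A.lim == false]
25. n15.off = "py"  [terminal]
26. n14.tag = true  [S.depth == false]
27. n14.hot = false  [S.depth == true]
28. n6.tag = false  [false]
29. n6.hot = false  [A.mk == true]
30. n1.cnt = 26  [E.wid * -2 + 34]
31. n1.wid = -2  [E.wid + C.tag - 10]
32. n0.tag = false  [C.wid > -2]
33. n0.hot = false  [S.depth == true]

false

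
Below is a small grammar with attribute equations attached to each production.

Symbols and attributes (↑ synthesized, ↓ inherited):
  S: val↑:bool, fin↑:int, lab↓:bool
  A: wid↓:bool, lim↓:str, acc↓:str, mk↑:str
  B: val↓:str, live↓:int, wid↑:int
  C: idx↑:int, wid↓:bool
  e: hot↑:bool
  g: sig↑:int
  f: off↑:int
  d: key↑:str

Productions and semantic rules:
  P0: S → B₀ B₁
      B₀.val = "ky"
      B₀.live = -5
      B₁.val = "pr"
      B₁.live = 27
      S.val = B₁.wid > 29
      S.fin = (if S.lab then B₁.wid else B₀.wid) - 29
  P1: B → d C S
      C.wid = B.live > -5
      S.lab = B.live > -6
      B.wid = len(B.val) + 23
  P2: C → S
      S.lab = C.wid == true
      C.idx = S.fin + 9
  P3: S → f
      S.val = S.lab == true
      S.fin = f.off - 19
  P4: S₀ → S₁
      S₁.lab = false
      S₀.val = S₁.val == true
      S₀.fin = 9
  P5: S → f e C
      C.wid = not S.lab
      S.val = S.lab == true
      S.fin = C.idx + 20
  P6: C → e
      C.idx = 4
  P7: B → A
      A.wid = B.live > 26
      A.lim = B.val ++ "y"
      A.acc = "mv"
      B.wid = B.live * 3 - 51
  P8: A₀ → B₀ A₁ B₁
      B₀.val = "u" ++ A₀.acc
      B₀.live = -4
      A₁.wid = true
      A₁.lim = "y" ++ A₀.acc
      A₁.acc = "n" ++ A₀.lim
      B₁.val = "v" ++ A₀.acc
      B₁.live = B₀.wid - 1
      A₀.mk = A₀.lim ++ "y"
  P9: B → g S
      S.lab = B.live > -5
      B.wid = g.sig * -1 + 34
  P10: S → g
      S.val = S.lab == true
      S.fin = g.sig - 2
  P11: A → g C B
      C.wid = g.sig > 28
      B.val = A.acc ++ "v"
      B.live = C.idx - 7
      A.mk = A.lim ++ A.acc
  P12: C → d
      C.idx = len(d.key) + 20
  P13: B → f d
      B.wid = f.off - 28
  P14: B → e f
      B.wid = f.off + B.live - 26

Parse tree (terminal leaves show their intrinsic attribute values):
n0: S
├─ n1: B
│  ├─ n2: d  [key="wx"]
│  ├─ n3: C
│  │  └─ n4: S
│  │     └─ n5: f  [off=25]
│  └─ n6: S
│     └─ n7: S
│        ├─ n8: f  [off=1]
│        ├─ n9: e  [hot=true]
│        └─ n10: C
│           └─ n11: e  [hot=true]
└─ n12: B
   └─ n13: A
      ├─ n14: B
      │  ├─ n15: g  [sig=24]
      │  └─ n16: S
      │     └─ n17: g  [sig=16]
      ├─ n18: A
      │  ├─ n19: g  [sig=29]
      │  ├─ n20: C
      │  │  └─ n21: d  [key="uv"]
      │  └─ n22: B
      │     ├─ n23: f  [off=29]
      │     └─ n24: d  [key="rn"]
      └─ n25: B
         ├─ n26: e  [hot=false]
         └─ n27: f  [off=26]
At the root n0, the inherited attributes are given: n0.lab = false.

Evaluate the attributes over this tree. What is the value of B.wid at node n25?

1. n0.lab = false  [given at root]
2. n1.val = "ky"  ["ky"]
3. n1.live = -5  [-5]
4. n2.key = "wx"  [terminal]
5. n3.wid = false  [B.live > -5]
6. n4.lab = false  [C.wid == true]
7. n5.off = 25  [terminal]
8. n4.val = false  [S.lab == true]
9. n4.fin = 6  [f.off - 19]
10. n3.idx = 15  [S.fin + 9]
11. n6.lab = true  [B.live > -6]
12. n7.lab = false  [false]
13. n8.off = 1  [terminal]
14. n9.hot = true  [terminal]
15. n10.wid = true  [not S.lab]
16. n11.hot = true  [terminal]
17. n10.idx = 4  [4]
18. n7.val = false  [S.lab == true]
19. n7.fin = 24  [C.idx + 20]
20. n6.val = false  [S₁.val == true]
21. n6.fin = 9  [9]
22. n1.wid = 25  [len(B.val) + 23]
23. n12.val = "pr"  ["pr"]
24. n12.live = 27  [27]
25. n13.wid = true  [B.live > 26]
26. n13.lim = "pry"  [B.val ++ "y"]
27. n13.acc = "mv"  ["mv"]
28. n14.val = "umv"  ["u" ++ A₀.acc]
29. n14.live = -4  [-4]
30. n15.sig = 24  [terminal]
31. n16.lab = true  [B.live > -5]
32. n17.sig = 16  [terminal]
33. n16.val = true  [S.lab == true]
34. n16.fin = 14  [g.sig - 2]
35. n14.wid = 10  [g.sig * -1 + 34]
36. n18.wid = true  [true]
37. n18.lim = "ymv"  ["y" ++ A₀.acc]
38. n18.acc = "npry"  ["n" ++ A₀.lim]
39. n19.sig = 29  [terminal]
40. n20.wid = true  [g.sig > 28]
41. n21.key = "uv"  [terminal]
42. n20.idx = 22  [len(d.key) + 20]
43. n22.val = "npryv"  [A.acc ++ "v"]
44. n22.live = 15  [C.idx - 7]
45. n23.off = 29  [terminal]
46. n24.key = "rn"  [terminal]
47. n22.wid = 1  [f.off - 28]
48. n18.mk = "ymvnpry"  [A.lim ++ A.acc]
49. n25.val = "vmv"  ["v" ++ A₀.acc]
50. n25.live = 9  [B₀.wid - 1]
51. n26.hot = false  [terminal]
52. n27.off = 26  [terminal]
53. n25.wid = 9  [f.off + B.live - 26]
54. n13.mk = "pryy"  [A₀.lim ++ "y"]
55. n12.wid = 30  [B.live * 3 - 51]
56. n0.val = true  [B₁.wid > 29]
57. n0.fin = -4  [(if S.lab then B₁.wid else B₀.wid) - 29]

9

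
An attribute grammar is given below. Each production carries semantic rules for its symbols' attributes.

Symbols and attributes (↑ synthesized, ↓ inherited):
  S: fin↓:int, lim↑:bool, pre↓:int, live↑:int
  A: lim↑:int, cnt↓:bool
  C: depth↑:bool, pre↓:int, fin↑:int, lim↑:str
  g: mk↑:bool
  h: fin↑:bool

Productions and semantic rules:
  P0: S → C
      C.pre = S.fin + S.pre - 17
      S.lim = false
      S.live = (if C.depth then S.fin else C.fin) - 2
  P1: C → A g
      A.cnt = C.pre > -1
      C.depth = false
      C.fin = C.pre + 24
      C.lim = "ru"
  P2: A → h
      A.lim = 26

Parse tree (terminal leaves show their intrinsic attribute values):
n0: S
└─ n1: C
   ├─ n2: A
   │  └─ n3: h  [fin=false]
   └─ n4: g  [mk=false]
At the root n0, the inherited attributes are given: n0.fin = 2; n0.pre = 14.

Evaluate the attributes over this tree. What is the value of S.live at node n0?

21

1. n0.fin = 2  [given at root]
2. n0.pre = 14  [given at root]
3. n1.pre = -1  [S.fin + S.pre - 17]
4. n2.cnt = false  [C.pre > -1]
5. n3.fin = false  [terminal]
6. n2.lim = 26  [26]
7. n4.mk = false  [terminal]
8. n1.depth = false  [false]
9. n1.fin = 23  [C.pre + 24]
10. n1.lim = "ru"  ["ru"]
11. n0.lim = false  [false]
12. n0.live = 21  [(if C.depth then S.fin else C.fin) - 2]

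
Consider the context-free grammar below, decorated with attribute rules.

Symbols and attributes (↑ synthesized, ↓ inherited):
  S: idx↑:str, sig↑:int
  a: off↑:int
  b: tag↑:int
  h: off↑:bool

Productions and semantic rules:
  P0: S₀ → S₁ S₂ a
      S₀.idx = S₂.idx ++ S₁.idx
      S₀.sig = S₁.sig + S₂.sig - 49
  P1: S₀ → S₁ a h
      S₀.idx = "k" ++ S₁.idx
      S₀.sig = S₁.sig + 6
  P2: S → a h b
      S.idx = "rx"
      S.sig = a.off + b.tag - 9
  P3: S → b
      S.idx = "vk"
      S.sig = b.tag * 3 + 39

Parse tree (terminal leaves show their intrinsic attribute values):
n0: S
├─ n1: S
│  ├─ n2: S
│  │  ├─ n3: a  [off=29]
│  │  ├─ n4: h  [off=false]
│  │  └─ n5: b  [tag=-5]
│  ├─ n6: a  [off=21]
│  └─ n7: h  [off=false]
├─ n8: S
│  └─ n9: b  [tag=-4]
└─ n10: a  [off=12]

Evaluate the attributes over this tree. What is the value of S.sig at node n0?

1. n3.off = 29  [terminal]
2. n4.off = false  [terminal]
3. n5.tag = -5  [terminal]
4. n2.idx = "rx"  ["rx"]
5. n2.sig = 15  [a.off + b.tag - 9]
6. n6.off = 21  [terminal]
7. n7.off = false  [terminal]
8. n1.idx = "krx"  ["k" ++ S₁.idx]
9. n1.sig = 21  [S₁.sig + 6]
10. n9.tag = -4  [terminal]
11. n8.idx = "vk"  ["vk"]
12. n8.sig = 27  [b.tag * 3 + 39]
13. n10.off = 12  [terminal]
14. n0.idx = "vkkrx"  [S₂.idx ++ S₁.idx]
15. n0.sig = -1  [S₁.sig + S₂.sig - 49]

-1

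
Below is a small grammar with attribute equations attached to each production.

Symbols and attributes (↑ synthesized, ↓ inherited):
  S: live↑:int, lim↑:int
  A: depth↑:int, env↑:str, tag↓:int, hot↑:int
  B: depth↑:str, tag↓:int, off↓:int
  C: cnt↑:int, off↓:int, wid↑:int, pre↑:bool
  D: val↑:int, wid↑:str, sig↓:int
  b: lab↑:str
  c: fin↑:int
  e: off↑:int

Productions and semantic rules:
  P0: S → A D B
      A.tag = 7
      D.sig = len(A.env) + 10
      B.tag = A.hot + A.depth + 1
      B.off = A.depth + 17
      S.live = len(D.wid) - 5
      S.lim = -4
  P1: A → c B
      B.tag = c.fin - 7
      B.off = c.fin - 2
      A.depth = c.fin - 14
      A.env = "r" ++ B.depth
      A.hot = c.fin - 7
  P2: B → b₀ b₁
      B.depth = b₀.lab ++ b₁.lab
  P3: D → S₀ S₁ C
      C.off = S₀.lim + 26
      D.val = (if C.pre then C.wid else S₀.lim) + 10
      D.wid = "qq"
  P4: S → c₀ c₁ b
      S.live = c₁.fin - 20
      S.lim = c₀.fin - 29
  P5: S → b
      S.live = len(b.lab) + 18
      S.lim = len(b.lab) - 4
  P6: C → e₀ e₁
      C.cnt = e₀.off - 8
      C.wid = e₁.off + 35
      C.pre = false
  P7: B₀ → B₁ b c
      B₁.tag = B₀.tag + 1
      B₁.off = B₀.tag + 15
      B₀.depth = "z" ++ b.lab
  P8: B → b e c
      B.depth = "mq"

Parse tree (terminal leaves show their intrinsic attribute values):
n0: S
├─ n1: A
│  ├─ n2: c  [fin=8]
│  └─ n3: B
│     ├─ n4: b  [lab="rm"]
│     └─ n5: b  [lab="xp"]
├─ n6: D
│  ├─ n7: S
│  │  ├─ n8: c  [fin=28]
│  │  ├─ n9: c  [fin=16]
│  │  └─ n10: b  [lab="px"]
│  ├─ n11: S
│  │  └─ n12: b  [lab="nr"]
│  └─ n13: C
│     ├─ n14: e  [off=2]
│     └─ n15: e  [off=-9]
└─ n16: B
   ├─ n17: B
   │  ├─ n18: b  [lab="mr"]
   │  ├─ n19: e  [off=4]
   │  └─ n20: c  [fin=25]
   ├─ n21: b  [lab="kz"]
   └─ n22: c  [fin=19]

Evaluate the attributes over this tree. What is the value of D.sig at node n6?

15

1. n1.tag = 7  [7]
2. n2.fin = 8  [terminal]
3. n3.tag = 1  [c.fin - 7]
4. n3.off = 6  [c.fin - 2]
5. n4.lab = "rm"  [terminal]
6. n5.lab = "xp"  [terminal]
7. n3.depth = "rmxp"  [b₀.lab ++ b₁.lab]
8. n1.depth = -6  [c.fin - 14]
9. n1.env = "rrmxp"  ["r" ++ B.depth]
10. n1.hot = 1  [c.fin - 7]
11. n6.sig = 15  [len(A.env) + 10]
12. n8.fin = 28  [terminal]
13. n9.fin = 16  [terminal]
14. n10.lab = "px"  [terminal]
15. n7.live = -4  [c₁.fin - 20]
16. n7.lim = -1  [c₀.fin - 29]
17. n12.lab = "nr"  [terminal]
18. n11.live = 20  [len(b.lab) + 18]
19. n11.lim = -2  [len(b.lab) - 4]
20. n13.off = 25  [S₀.lim + 26]
21. n14.off = 2  [terminal]
22. n15.off = -9  [terminal]
23. n13.cnt = -6  [e₀.off - 8]
24. n13.wid = 26  [e₁.off + 35]
25. n13.pre = false  [false]
26. n6.val = 9  [(if C.pre then C.wid else S₀.lim) + 10]
27. n6.wid = "qq"  ["qq"]
28. n16.tag = -4  [A.hot + A.depth + 1]
29. n16.off = 11  [A.depth + 17]
30. n17.tag = -3  [B₀.tag + 1]
31. n17.off = 11  [B₀.tag + 15]
32. n18.lab = "mr"  [terminal]
33. n19.off = 4  [terminal]
34. n20.fin = 25  [terminal]
35. n17.depth = "mq"  ["mq"]
36. n21.lab = "kz"  [terminal]
37. n22.fin = 19  [terminal]
38. n16.depth = "zkz"  ["z" ++ b.lab]
39. n0.live = -3  [len(D.wid) - 5]
40. n0.lim = -4  [-4]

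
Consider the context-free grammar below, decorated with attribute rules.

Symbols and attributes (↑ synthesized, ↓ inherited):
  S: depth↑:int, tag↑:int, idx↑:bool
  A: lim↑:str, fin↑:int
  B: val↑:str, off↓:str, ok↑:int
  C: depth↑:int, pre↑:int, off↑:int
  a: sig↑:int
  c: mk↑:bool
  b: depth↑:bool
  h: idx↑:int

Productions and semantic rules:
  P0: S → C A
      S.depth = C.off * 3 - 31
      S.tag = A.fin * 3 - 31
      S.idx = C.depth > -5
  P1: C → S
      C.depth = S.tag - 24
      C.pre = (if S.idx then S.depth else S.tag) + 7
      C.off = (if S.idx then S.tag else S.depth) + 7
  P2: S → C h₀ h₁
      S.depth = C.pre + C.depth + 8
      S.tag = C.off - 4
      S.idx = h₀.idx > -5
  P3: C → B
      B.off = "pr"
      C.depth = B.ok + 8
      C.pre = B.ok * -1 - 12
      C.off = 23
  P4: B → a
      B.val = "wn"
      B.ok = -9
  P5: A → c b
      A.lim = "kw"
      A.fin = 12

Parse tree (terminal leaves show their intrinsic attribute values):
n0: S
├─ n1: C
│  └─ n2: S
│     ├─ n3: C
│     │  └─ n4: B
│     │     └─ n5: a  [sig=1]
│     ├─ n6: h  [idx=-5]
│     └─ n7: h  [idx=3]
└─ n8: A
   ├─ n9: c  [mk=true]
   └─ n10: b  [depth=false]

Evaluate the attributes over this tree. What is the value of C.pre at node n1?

26

1. n4.off = "pr"  ["pr"]
2. n5.sig = 1  [terminal]
3. n4.val = "wn"  ["wn"]
4. n4.ok = -9  [-9]
5. n3.depth = -1  [B.ok + 8]
6. n3.pre = -3  [B.ok * -1 - 12]
7. n3.off = 23  [23]
8. n6.idx = -5  [terminal]
9. n7.idx = 3  [terminal]
10. n2.depth = 4  [C.pre + C.depth + 8]
11. n2.tag = 19  [C.off - 4]
12. n2.idx = false  [h₀.idx > -5]
13. n1.depth = -5  [S.tag - 24]
14. n1.pre = 26  [(if S.idx then S.depth else S.tag) + 7]
15. n1.off = 11  [(if S.idx then S.tag else S.depth) + 7]
16. n9.mk = true  [terminal]
17. n10.depth = false  [terminal]
18. n8.lim = "kw"  ["kw"]
19. n8.fin = 12  [12]
20. n0.depth = 2  [C.off * 3 - 31]
21. n0.tag = 5  [A.fin * 3 - 31]
22. n0.idx = false  [C.depth > -5]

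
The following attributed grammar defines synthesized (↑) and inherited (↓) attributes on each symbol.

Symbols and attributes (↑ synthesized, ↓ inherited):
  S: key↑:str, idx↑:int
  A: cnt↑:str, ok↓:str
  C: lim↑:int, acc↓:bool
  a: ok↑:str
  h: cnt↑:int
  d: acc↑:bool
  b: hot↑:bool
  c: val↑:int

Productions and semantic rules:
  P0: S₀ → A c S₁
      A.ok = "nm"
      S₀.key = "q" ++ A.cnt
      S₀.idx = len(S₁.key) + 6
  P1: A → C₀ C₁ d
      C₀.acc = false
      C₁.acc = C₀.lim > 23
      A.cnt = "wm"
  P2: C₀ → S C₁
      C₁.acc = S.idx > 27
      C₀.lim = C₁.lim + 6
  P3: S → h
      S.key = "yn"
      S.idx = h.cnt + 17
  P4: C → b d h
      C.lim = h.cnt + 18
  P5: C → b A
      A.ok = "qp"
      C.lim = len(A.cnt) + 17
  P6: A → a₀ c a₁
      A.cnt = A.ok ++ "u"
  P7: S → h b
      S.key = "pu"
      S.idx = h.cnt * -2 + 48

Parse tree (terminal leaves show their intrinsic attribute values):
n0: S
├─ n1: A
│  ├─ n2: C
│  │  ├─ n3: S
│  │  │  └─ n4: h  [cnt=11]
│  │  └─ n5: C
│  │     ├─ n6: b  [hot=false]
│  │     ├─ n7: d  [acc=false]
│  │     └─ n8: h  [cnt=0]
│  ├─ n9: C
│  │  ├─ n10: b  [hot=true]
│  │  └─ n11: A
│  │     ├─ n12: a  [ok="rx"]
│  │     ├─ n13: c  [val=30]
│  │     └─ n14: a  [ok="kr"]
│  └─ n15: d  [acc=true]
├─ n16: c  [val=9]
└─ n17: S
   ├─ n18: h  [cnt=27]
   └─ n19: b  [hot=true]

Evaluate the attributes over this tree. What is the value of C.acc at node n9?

true

1. n1.ok = "nm"  ["nm"]
2. n2.acc = false  [false]
3. n4.cnt = 11  [terminal]
4. n3.key = "yn"  ["yn"]
5. n3.idx = 28  [h.cnt + 17]
6. n5.acc = true  [S.idx > 27]
7. n6.hot = false  [terminal]
8. n7.acc = false  [terminal]
9. n8.cnt = 0  [terminal]
10. n5.lim = 18  [h.cnt + 18]
11. n2.lim = 24  [C₁.lim + 6]
12. n9.acc = true  [C₀.lim > 23]
13. n10.hot = true  [terminal]
14. n11.ok = "qp"  ["qp"]
15. n12.ok = "rx"  [terminal]
16. n13.val = 30  [terminal]
17. n14.ok = "kr"  [terminal]
18. n11.cnt = "qpu"  [A.ok ++ "u"]
19. n9.lim = 20  [len(A.cnt) + 17]
20. n15.acc = true  [terminal]
21. n1.cnt = "wm"  ["wm"]
22. n16.val = 9  [terminal]
23. n18.cnt = 27  [terminal]
24. n19.hot = true  [terminal]
25. n17.key = "pu"  ["pu"]
26. n17.idx = -6  [h.cnt * -2 + 48]
27. n0.key = "qwm"  ["q" ++ A.cnt]
28. n0.idx = 8  [len(S₁.key) + 6]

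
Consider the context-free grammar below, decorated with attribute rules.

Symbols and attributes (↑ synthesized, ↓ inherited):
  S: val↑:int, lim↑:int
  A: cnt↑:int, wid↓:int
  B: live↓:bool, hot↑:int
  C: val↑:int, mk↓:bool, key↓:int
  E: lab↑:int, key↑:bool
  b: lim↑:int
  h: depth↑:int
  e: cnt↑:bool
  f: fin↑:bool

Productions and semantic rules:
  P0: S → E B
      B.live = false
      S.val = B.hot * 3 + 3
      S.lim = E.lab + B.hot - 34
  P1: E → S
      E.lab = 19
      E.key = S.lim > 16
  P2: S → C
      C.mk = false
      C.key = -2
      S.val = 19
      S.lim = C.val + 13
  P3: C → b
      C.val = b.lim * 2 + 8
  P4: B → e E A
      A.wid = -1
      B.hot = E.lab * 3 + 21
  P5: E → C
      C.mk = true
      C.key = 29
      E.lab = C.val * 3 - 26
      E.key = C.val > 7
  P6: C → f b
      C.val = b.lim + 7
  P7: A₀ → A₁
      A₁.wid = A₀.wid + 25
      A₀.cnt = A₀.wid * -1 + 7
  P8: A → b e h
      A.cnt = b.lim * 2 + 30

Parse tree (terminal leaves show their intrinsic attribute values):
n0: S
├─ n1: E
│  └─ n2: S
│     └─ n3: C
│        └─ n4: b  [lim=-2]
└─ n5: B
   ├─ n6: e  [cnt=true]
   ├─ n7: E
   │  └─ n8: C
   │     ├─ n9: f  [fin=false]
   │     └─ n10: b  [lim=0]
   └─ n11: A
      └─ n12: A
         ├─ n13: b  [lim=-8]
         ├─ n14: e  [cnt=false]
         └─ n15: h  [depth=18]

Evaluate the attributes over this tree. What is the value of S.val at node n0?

21

1. n3.mk = false  [false]
2. n3.key = -2  [-2]
3. n4.lim = -2  [terminal]
4. n3.val = 4  [b.lim * 2 + 8]
5. n2.val = 19  [19]
6. n2.lim = 17  [C.val + 13]
7. n1.lab = 19  [19]
8. n1.key = true  [S.lim > 16]
9. n5.live = false  [false]
10. n6.cnt = true  [terminal]
11. n8.mk = true  [true]
12. n8.key = 29  [29]
13. n9.fin = false  [terminal]
14. n10.lim = 0  [terminal]
15. n8.val = 7  [b.lim + 7]
16. n7.lab = -5  [C.val * 3 - 26]
17. n7.key = false  [C.val > 7]
18. n11.wid = -1  [-1]
19. n12.wid = 24  [A₀.wid + 25]
20. n13.lim = -8  [terminal]
21. n14.cnt = false  [terminal]
22. n15.depth = 18  [terminal]
23. n12.cnt = 14  [b.lim * 2 + 30]
24. n11.cnt = 8  [A₀.wid * -1 + 7]
25. n5.hot = 6  [E.lab * 3 + 21]
26. n0.val = 21  [B.hot * 3 + 3]
27. n0.lim = -9  [E.lab + B.hot - 34]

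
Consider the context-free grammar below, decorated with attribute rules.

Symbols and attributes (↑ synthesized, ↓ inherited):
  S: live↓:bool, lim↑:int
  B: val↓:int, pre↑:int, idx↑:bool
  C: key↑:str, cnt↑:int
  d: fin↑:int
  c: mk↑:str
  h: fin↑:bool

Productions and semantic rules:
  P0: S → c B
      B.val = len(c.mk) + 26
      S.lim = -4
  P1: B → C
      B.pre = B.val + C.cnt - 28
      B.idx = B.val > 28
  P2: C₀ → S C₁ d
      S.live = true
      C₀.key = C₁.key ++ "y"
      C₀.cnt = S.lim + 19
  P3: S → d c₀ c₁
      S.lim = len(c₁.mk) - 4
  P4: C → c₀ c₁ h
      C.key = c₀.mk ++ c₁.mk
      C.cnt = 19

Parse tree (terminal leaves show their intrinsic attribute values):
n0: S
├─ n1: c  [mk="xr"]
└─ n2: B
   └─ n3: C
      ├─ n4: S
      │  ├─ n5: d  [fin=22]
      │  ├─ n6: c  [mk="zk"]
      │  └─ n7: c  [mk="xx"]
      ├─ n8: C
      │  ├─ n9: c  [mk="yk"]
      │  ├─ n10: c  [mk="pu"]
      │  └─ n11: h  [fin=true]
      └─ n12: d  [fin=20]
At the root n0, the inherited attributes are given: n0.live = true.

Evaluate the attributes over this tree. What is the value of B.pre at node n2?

1. n0.live = true  [given at root]
2. n1.mk = "xr"  [terminal]
3. n2.val = 28  [len(c.mk) + 26]
4. n4.live = true  [true]
5. n5.fin = 22  [terminal]
6. n6.mk = "zk"  [terminal]
7. n7.mk = "xx"  [terminal]
8. n4.lim = -2  [len(c₁.mk) - 4]
9. n9.mk = "yk"  [terminal]
10. n10.mk = "pu"  [terminal]
11. n11.fin = true  [terminal]
12. n8.key = "ykpu"  [c₀.mk ++ c₁.mk]
13. n8.cnt = 19  [19]
14. n12.fin = 20  [terminal]
15. n3.key = "ykpuy"  [C₁.key ++ "y"]
16. n3.cnt = 17  [S.lim + 19]
17. n2.pre = 17  [B.val + C.cnt - 28]
18. n2.idx = false  [B.val > 28]
19. n0.lim = -4  [-4]

17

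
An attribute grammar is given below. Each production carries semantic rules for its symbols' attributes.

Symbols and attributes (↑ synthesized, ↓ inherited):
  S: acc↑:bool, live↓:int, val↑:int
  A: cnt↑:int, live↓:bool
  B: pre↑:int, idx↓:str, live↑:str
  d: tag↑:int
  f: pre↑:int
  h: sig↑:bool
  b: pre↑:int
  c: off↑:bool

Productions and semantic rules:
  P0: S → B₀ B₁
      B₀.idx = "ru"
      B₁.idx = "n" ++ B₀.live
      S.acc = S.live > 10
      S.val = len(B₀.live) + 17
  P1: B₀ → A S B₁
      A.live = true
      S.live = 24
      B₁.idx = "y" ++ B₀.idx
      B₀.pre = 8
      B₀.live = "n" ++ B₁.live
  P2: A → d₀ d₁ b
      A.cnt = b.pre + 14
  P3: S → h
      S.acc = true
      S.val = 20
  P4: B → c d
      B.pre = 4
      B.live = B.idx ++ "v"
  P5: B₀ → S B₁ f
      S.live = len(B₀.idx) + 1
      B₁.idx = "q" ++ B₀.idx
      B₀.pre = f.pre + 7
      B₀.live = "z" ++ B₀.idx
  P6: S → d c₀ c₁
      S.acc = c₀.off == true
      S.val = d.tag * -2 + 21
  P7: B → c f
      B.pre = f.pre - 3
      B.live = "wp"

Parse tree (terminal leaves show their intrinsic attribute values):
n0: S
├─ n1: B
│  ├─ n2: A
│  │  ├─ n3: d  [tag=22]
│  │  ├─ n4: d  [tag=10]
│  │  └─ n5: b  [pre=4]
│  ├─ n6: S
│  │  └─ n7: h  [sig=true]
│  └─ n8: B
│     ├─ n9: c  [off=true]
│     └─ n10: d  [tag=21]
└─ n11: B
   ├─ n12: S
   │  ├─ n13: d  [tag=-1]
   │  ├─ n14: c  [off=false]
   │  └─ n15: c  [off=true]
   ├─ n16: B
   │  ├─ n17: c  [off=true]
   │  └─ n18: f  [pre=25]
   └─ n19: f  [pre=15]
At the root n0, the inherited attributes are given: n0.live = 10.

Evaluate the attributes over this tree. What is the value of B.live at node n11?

"znnyruv"

1. n0.live = 10  [given at root]
2. n1.idx = "ru"  ["ru"]
3. n2.live = true  [true]
4. n3.tag = 22  [terminal]
5. n4.tag = 10  [terminal]
6. n5.pre = 4  [terminal]
7. n2.cnt = 18  [b.pre + 14]
8. n6.live = 24  [24]
9. n7.sig = true  [terminal]
10. n6.acc = true  [true]
11. n6.val = 20  [20]
12. n8.idx = "yru"  ["y" ++ B₀.idx]
13. n9.off = true  [terminal]
14. n10.tag = 21  [terminal]
15. n8.pre = 4  [4]
16. n8.live = "yruv"  [B.idx ++ "v"]
17. n1.pre = 8  [8]
18. n1.live = "nyruv"  ["n" ++ B₁.live]
19. n11.idx = "nnyruv"  ["n" ++ B₀.live]
20. n12.live = 7  [len(B₀.idx) + 1]
21. n13.tag = -1  [terminal]
22. n14.off = false  [terminal]
23. n15.off = true  [terminal]
24. n12.acc = false  [c₀.off == true]
25. n12.val = 23  [d.tag * -2 + 21]
26. n16.idx = "qnnyruv"  ["q" ++ B₀.idx]
27. n17.off = true  [terminal]
28. n18.pre = 25  [terminal]
29. n16.pre = 22  [f.pre - 3]
30. n16.live = "wp"  ["wp"]
31. n19.pre = 15  [terminal]
32. n11.pre = 22  [f.pre + 7]
33. n11.live = "znnyruv"  ["z" ++ B₀.idx]
34. n0.acc = false  [S.live > 10]
35. n0.val = 22  [len(B₀.live) + 17]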